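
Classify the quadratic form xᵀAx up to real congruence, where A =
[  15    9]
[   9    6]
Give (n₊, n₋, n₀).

Answer: (2, 0, 0)

Derivation:
step 0: pivot 15 → sign +
step 1: pivot 3/5 → sign +
signature = (2, 0, 0)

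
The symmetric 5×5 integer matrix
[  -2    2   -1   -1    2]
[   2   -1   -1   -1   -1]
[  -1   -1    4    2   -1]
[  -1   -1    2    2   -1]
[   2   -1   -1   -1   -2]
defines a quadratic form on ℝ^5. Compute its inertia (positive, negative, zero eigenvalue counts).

step 0: pivot -2 → sign −
step 1: pivot 1 → sign +
step 2: pivot 1/2 → sign +
step 3: pivot -6 → sign −
step 4: pivot -1 → sign −
signature = (2, 3, 0)

Answer: (2, 3, 0)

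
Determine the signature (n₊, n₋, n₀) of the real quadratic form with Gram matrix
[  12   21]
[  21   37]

step 0: pivot 12 → sign +
step 1: pivot 1/4 → sign +
signature = (2, 0, 0)

Answer: (2, 0, 0)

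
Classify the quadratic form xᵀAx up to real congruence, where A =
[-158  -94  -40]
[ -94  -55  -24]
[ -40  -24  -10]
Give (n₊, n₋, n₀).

step 0: pivot -158 → sign −
step 1: pivot 73/79 → sign +
step 2: pivot 6/73 → sign +
signature = (2, 1, 0)

Answer: (2, 1, 0)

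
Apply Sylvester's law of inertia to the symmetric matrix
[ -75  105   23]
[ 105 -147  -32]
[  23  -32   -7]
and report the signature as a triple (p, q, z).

step 0: pivot -75 → sign −
step 1: pivot 4/75 → sign +
step 2: pivot -3/4 → sign −
signature = (1, 2, 0)

Answer: (1, 2, 0)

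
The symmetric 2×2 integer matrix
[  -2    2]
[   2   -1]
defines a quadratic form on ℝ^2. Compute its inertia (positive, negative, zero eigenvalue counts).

Answer: (1, 1, 0)

Derivation:
step 0: pivot -2 → sign −
step 1: pivot 1 → sign +
signature = (1, 1, 0)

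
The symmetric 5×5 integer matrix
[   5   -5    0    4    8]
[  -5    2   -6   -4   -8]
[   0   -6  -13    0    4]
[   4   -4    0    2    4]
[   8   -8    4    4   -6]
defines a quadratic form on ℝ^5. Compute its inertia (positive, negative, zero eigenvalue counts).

Answer: (2, 3, 0)

Derivation:
step 0: pivot 5 → sign +
step 1: pivot -3 → sign −
step 2: pivot -1 → sign −
step 3: pivot -6/5 → sign −
step 4: pivot 2 → sign +
signature = (2, 3, 0)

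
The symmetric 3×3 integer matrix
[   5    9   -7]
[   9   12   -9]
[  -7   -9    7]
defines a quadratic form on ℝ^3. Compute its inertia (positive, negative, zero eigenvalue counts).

step 0: pivot 5 → sign +
step 1: pivot -21/5 → sign −
step 2: pivot 2/7 → sign +
signature = (2, 1, 0)

Answer: (2, 1, 0)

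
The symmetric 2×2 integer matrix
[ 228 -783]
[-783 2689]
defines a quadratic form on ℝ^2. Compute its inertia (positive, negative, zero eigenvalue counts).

step 0: pivot 228 → sign +
step 1: pivot 1/76 → sign +
signature = (2, 0, 0)

Answer: (2, 0, 0)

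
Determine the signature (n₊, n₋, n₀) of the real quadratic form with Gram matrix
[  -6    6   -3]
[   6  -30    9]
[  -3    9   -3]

Answer: (0, 2, 1)

Derivation:
step 0: pivot -6 → sign −
step 1: pivot -24 → sign −
step 2: row/col 2 already zero → sign 0
signature = (0, 2, 1)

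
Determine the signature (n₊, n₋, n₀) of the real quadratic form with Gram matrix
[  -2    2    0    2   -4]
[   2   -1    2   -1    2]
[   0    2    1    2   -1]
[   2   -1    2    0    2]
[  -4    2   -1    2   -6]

Answer: (3, 2, 0)

Derivation:
step 0: pivot -2 → sign −
step 1: pivot 1 → sign +
step 2: pivot -3 → sign −
step 3: pivot 1 → sign +
step 4: pivot 1 → sign +
signature = (3, 2, 0)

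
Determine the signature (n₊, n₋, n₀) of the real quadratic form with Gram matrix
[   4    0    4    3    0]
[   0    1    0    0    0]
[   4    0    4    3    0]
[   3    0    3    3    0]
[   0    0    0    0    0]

step 0: pivot 4 → sign +
step 1: pivot 1 → sign +
step 2: pivot 3/4 → sign +
step 3: row/col 3 already zero → sign 0
step 4: row/col 4 already zero → sign 0
signature = (3, 0, 2)

Answer: (3, 0, 2)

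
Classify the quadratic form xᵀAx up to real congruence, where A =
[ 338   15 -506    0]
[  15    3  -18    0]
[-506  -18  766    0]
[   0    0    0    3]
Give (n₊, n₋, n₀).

step 0: pivot 338 → sign +
step 1: pivot 789/338 → sign +
step 2: pivot -2/263 → sign −
step 3: pivot 3 → sign +
signature = (3, 1, 0)

Answer: (3, 1, 0)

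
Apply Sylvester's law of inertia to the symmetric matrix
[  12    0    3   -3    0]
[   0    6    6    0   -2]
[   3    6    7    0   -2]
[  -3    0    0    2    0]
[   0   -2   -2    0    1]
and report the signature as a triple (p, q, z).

step 0: pivot 12 → sign +
step 1: pivot 6 → sign +
step 2: pivot 1/4 → sign +
step 3: pivot -1 → sign −
step 4: pivot 1/3 → sign +
signature = (4, 1, 0)

Answer: (4, 1, 0)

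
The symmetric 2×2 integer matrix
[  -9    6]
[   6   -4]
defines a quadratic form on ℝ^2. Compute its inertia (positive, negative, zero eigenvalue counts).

Answer: (0, 1, 1)

Derivation:
step 0: pivot -9 → sign −
step 1: row/col 1 already zero → sign 0
signature = (0, 1, 1)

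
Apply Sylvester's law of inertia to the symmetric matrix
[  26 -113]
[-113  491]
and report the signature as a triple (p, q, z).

Answer: (1, 1, 0)

Derivation:
step 0: pivot 26 → sign +
step 1: pivot -3/26 → sign −
signature = (1, 1, 0)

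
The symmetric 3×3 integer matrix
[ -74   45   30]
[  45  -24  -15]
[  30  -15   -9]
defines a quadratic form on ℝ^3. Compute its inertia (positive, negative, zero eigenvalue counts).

step 0: pivot -74 → sign −
step 1: pivot 249/74 → sign +
step 2: pivot 3/83 → sign +
signature = (2, 1, 0)

Answer: (2, 1, 0)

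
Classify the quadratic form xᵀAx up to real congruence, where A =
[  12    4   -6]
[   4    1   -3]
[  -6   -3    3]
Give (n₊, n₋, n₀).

Answer: (2, 1, 0)

Derivation:
step 0: pivot 12 → sign +
step 1: pivot -1/3 → sign −
step 2: pivot 3 → sign +
signature = (2, 1, 0)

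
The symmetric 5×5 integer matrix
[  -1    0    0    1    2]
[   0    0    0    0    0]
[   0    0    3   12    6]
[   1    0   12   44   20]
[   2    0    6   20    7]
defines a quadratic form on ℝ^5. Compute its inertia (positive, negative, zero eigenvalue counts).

Answer: (2, 2, 1)

Derivation:
step 0: pivot -1 → sign −
step 1: pivot 3 → sign +
step 2: pivot -3 → sign −
step 3: pivot 1/3 → sign +
step 4: row/col 4 already zero → sign 0
signature = (2, 2, 1)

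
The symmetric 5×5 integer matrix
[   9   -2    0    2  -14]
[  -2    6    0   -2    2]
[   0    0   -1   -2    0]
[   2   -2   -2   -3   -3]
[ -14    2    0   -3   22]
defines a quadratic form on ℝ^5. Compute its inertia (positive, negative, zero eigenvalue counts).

Answer: (3, 2, 0)

Derivation:
step 0: pivot 9 → sign +
step 1: pivot 50/9 → sign +
step 2: pivot -1 → sign −
step 3: pivot 3/25 → sign +
step 4: pivot -1/3 → sign −
signature = (3, 2, 0)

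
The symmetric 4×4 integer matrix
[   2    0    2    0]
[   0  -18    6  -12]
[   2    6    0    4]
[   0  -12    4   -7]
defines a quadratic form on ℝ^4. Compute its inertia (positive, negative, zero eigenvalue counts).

step 0: pivot 2 → sign +
step 1: pivot -18 → sign −
step 2: pivot 1 → sign +
step 3: row/col 3 already zero → sign 0
signature = (2, 1, 1)

Answer: (2, 1, 1)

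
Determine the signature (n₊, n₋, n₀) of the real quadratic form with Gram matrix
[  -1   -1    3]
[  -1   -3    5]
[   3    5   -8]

step 0: pivot -1 → sign −
step 1: pivot -2 → sign −
step 2: pivot 3 → sign +
signature = (1, 2, 0)

Answer: (1, 2, 0)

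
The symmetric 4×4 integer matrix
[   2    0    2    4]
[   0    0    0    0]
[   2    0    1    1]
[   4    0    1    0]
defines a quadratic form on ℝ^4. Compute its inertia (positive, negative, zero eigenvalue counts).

step 0: pivot 2 → sign +
step 1: pivot -1 → sign −
step 2: pivot 1 → sign +
step 3: row/col 3 already zero → sign 0
signature = (2, 1, 1)

Answer: (2, 1, 1)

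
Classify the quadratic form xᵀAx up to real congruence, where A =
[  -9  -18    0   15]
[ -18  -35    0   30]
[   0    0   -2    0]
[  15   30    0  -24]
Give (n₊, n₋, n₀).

step 0: pivot -9 → sign −
step 1: pivot 1 → sign +
step 2: pivot -2 → sign −
step 3: pivot 1 → sign +
signature = (2, 2, 0)

Answer: (2, 2, 0)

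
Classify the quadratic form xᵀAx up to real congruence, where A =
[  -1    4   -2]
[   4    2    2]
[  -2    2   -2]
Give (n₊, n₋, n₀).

step 0: pivot -1 → sign −
step 1: pivot 18 → sign +
step 2: row/col 2 already zero → sign 0
signature = (1, 1, 1)

Answer: (1, 1, 1)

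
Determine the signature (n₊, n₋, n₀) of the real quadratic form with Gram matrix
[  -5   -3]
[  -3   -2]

Answer: (0, 2, 0)

Derivation:
step 0: pivot -5 → sign −
step 1: pivot -1/5 → sign −
signature = (0, 2, 0)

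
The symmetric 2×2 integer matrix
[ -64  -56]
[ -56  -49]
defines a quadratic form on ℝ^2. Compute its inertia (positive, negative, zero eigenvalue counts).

Answer: (0, 1, 1)

Derivation:
step 0: pivot -64 → sign −
step 1: row/col 1 already zero → sign 0
signature = (0, 1, 1)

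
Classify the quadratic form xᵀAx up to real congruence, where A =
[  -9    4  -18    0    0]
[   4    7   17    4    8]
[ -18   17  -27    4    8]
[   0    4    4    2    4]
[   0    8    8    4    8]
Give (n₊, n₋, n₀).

step 0: pivot -9 → sign −
step 1: pivot 79/9 → sign +
step 2: pivot -18/79 → sign −
step 3: pivot 2/9 → sign +
step 4: row/col 4 already zero → sign 0
signature = (2, 2, 1)

Answer: (2, 2, 1)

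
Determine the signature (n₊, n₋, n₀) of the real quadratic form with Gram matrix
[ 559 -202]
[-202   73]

step 0: pivot 559 → sign +
step 1: pivot 3/559 → sign +
signature = (2, 0, 0)

Answer: (2, 0, 0)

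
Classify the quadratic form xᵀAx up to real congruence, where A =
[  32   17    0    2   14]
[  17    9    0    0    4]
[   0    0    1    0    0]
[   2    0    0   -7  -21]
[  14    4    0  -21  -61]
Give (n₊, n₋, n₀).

step 0: pivot 32 → sign +
step 1: pivot -1/32 → sign −
step 2: pivot 1 → sign +
step 3: pivot 29 → sign +
step 4: pivot -6/29 → sign −
signature = (3, 2, 0)

Answer: (3, 2, 0)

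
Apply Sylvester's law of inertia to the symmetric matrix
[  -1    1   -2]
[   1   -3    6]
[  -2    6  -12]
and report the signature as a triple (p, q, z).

Answer: (0, 2, 1)

Derivation:
step 0: pivot -1 → sign −
step 1: pivot -2 → sign −
step 2: row/col 2 already zero → sign 0
signature = (0, 2, 1)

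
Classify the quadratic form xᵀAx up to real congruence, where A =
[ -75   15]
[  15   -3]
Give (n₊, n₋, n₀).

Answer: (0, 1, 1)

Derivation:
step 0: pivot -75 → sign −
step 1: row/col 1 already zero → sign 0
signature = (0, 1, 1)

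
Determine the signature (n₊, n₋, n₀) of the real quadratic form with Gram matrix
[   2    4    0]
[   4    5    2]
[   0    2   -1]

step 0: pivot 2 → sign +
step 1: pivot -3 → sign −
step 2: pivot 1/3 → sign +
signature = (2, 1, 0)

Answer: (2, 1, 0)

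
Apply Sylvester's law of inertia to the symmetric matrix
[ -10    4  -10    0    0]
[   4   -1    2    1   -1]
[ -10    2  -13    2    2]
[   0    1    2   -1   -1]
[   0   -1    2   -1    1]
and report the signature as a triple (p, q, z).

Answer: (2, 3, 0)

Derivation:
step 0: pivot -10 → sign −
step 1: pivot 3/5 → sign +
step 2: pivot -29/3 → sign −
step 3: pivot 8/29 → sign +
step 4: pivot -1/2 → sign −
signature = (2, 3, 0)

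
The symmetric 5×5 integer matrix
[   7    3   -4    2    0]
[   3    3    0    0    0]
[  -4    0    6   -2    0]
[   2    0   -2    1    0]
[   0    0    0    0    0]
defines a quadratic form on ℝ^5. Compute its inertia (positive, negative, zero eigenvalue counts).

step 0: pivot 7 → sign +
step 1: pivot 12/7 → sign +
step 2: pivot 2 → sign +
step 3: row/col 3 already zero → sign 0
step 4: row/col 4 already zero → sign 0
signature = (3, 0, 2)

Answer: (3, 0, 2)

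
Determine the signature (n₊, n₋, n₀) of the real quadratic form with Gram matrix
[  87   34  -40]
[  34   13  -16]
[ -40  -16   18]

step 0: pivot 87 → sign +
step 1: pivot -25/87 → sign −
step 2: pivot 2/25 → sign +
signature = (2, 1, 0)

Answer: (2, 1, 0)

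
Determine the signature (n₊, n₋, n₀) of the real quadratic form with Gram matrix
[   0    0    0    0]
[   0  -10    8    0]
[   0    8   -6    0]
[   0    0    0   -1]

Answer: (1, 2, 1)

Derivation:
step 0: pivot -10 → sign −
step 1: pivot 2/5 → sign +
step 2: pivot -1 → sign −
step 3: row/col 3 already zero → sign 0
signature = (1, 2, 1)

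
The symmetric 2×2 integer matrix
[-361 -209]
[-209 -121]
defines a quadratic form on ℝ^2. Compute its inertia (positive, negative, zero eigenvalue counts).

Answer: (0, 1, 1)

Derivation:
step 0: pivot -361 → sign −
step 1: row/col 1 already zero → sign 0
signature = (0, 1, 1)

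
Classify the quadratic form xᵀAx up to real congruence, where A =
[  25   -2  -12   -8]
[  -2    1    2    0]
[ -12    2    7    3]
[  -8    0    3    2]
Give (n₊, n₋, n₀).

step 0: pivot 25 → sign +
step 1: pivot 21/25 → sign +
step 2: pivot -1/21 → sign −
step 3: pivot -1 → sign −
signature = (2, 2, 0)

Answer: (2, 2, 0)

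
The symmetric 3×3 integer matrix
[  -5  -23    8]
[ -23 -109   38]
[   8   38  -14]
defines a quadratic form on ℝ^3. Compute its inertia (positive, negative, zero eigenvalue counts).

step 0: pivot -5 → sign −
step 1: pivot -16/5 → sign −
step 2: pivot -3/4 → sign −
signature = (0, 3, 0)

Answer: (0, 3, 0)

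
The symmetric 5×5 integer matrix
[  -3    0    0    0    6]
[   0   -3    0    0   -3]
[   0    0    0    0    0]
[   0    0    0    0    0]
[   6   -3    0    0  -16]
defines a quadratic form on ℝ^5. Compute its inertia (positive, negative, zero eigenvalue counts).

Answer: (0, 3, 2)

Derivation:
step 0: pivot -3 → sign −
step 1: pivot -3 → sign −
step 2: pivot -1 → sign −
step 3: row/col 3 already zero → sign 0
step 4: row/col 4 already zero → sign 0
signature = (0, 3, 2)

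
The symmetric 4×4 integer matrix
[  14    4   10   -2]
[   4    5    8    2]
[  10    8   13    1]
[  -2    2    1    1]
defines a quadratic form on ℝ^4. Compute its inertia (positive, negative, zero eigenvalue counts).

Answer: (2, 1, 1)

Derivation:
step 0: pivot 14 → sign +
step 1: pivot 27/7 → sign +
step 2: pivot -1 → sign −
step 3: row/col 3 already zero → sign 0
signature = (2, 1, 1)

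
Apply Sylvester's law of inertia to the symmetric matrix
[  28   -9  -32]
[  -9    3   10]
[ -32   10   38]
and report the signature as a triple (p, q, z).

step 0: pivot 28 → sign +
step 1: pivot 3/28 → sign +
step 2: pivot 2/3 → sign +
signature = (3, 0, 0)

Answer: (3, 0, 0)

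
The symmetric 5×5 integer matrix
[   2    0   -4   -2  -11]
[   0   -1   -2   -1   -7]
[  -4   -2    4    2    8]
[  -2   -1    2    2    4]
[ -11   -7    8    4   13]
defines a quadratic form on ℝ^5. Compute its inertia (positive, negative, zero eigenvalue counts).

step 0: pivot 2 → sign +
step 1: pivot -1 → sign −
step 2: pivot 1 → sign +
step 3: pivot 3/2 → sign +
step 4: row/col 4 already zero → sign 0
signature = (3, 1, 1)

Answer: (3, 1, 1)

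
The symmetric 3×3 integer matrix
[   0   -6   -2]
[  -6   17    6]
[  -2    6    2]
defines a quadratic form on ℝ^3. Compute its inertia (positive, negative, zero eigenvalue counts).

Answer: (1, 2, 0)

Derivation:
step 0: pivot 17 → sign +
step 1: pivot -36/17 → sign −
step 2: pivot -1/9 → sign −
signature = (1, 2, 0)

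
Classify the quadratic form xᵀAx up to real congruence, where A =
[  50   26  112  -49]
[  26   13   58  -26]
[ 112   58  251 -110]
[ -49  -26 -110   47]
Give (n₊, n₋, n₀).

step 0: pivot 50 → sign +
step 1: pivot -13/25 → sign −
step 2: pivot 3/13 → sign +
step 3: pivot -1/2 → sign −
signature = (2, 2, 0)

Answer: (2, 2, 0)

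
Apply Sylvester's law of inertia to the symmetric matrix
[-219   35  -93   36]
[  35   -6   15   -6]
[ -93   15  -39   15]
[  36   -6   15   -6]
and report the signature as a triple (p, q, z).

Answer: (1, 3, 0)

Derivation:
step 0: pivot -219 → sign −
step 1: pivot -89/219 → sign −
step 2: pivot 48/89 → sign +
step 3: pivot -3/16 → sign −
signature = (1, 3, 0)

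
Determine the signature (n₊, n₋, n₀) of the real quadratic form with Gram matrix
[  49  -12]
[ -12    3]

step 0: pivot 49 → sign +
step 1: pivot 3/49 → sign +
signature = (2, 0, 0)

Answer: (2, 0, 0)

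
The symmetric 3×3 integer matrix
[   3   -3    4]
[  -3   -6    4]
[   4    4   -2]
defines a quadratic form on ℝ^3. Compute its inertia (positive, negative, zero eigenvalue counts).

step 0: pivot 3 → sign +
step 1: pivot -9 → sign −
step 2: pivot -2/9 → sign −
signature = (1, 2, 0)

Answer: (1, 2, 0)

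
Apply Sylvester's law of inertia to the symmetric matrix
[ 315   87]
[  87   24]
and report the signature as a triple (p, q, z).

Answer: (1, 1, 0)

Derivation:
step 0: pivot 315 → sign +
step 1: pivot -1/35 → sign −
signature = (1, 1, 0)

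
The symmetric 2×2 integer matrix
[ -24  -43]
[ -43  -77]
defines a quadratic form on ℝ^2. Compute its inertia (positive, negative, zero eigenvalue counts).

Answer: (1, 1, 0)

Derivation:
step 0: pivot -24 → sign −
step 1: pivot 1/24 → sign +
signature = (1, 1, 0)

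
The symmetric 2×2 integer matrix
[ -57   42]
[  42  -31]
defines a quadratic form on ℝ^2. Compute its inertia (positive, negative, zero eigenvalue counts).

step 0: pivot -57 → sign −
step 1: pivot -1/19 → sign −
signature = (0, 2, 0)

Answer: (0, 2, 0)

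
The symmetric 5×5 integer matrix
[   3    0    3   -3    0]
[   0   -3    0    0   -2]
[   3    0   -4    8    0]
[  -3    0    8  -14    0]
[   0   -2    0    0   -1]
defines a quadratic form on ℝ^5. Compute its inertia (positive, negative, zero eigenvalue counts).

Answer: (3, 2, 0)

Derivation:
step 0: pivot 3 → sign +
step 1: pivot -3 → sign −
step 2: pivot -7 → sign −
step 3: pivot 2/7 → sign +
step 4: pivot 1/3 → sign +
signature = (3, 2, 0)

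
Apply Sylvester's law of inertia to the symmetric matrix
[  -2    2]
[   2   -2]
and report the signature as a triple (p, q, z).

step 0: pivot -2 → sign −
step 1: row/col 1 already zero → sign 0
signature = (0, 1, 1)

Answer: (0, 1, 1)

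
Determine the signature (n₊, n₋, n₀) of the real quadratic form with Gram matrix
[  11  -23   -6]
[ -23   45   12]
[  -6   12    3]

step 0: pivot 11 → sign +
step 1: pivot -34/11 → sign −
step 2: pivot -3/17 → sign −
signature = (1, 2, 0)

Answer: (1, 2, 0)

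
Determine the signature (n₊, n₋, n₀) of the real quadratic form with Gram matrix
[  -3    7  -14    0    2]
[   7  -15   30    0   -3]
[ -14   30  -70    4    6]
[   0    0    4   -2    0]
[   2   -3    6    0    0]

step 0: pivot -3 → sign −
step 1: pivot 4/3 → sign +
step 2: pivot -10 → sign −
step 3: pivot -2/5 → sign −
step 4: pivot -3/4 → sign −
signature = (1, 4, 0)

Answer: (1, 4, 0)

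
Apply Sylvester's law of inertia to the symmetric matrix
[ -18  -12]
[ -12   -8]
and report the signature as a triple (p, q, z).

step 0: pivot -18 → sign −
step 1: row/col 1 already zero → sign 0
signature = (0, 1, 1)

Answer: (0, 1, 1)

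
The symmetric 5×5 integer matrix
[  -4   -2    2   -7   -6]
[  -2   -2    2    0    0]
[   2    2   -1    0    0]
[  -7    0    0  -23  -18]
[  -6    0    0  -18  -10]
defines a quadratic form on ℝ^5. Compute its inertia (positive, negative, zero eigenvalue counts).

step 0: pivot -4 → sign −
step 1: pivot -1 → sign −
step 2: pivot 1 → sign +
step 3: pivot 3/2 → sign +
step 4: pivot 2 → sign +
signature = (3, 2, 0)

Answer: (3, 2, 0)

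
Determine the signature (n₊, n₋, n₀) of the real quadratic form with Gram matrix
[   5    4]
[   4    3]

step 0: pivot 5 → sign +
step 1: pivot -1/5 → sign −
signature = (1, 1, 0)

Answer: (1, 1, 0)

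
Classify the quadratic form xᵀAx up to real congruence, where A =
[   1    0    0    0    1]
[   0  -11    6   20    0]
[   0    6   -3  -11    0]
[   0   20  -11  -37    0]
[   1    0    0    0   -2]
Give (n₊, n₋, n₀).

Answer: (2, 3, 0)

Derivation:
step 0: pivot 1 → sign +
step 1: pivot -11 → sign −
step 2: pivot 3/11 → sign +
step 3: pivot -2/3 → sign −
step 4: pivot -3 → sign −
signature = (2, 3, 0)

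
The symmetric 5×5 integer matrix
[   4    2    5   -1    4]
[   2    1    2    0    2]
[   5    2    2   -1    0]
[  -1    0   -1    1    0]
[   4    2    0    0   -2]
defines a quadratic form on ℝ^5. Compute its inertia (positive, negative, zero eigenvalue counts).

Answer: (2, 3, 0)

Derivation:
step 0: pivot 4 → sign +
step 1: pivot -17/4 → sign −
step 2: pivot 1/17 → sign +
step 3: pivot -3 → sign −
step 4: pivot -2/3 → sign −
signature = (2, 3, 0)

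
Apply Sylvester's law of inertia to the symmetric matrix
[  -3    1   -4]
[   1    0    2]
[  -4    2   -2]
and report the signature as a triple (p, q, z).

step 0: pivot -3 → sign −
step 1: pivot 1/3 → sign +
step 2: pivot 2 → sign +
signature = (2, 1, 0)

Answer: (2, 1, 0)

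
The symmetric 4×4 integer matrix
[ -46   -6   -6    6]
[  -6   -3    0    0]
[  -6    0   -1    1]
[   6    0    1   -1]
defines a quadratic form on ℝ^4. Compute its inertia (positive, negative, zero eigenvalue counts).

Answer: (1, 2, 1)

Derivation:
step 0: pivot -46 → sign −
step 1: pivot -51/23 → sign −
step 2: pivot 1/17 → sign +
step 3: row/col 3 already zero → sign 0
signature = (1, 2, 1)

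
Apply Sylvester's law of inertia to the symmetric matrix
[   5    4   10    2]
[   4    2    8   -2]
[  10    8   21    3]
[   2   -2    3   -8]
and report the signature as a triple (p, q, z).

step 0: pivot 5 → sign +
step 1: pivot -6/5 → sign −
step 2: pivot 1 → sign +
step 3: pivot 1 → sign +
signature = (3, 1, 0)

Answer: (3, 1, 0)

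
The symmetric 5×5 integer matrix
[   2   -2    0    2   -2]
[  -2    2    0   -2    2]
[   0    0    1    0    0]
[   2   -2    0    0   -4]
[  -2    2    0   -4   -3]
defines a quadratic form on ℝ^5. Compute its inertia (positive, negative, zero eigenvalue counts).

Answer: (2, 2, 1)

Derivation:
step 0: pivot 2 → sign +
step 1: pivot 1 → sign +
step 2: pivot -2 → sign −
step 3: pivot -3 → sign −
step 4: row/col 4 already zero → sign 0
signature = (2, 2, 1)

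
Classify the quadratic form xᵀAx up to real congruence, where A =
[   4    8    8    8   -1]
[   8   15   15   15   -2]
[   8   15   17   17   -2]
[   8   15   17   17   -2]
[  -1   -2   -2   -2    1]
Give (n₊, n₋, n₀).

step 0: pivot 4 → sign +
step 1: pivot -1 → sign −
step 2: pivot 2 → sign +
step 3: pivot 3/4 → sign +
step 4: row/col 4 already zero → sign 0
signature = (3, 1, 1)

Answer: (3, 1, 1)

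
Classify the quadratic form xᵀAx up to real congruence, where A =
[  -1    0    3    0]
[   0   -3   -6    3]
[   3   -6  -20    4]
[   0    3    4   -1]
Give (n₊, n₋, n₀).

step 0: pivot -1 → sign −
step 1: pivot -3 → sign −
step 2: pivot 1 → sign +
step 3: pivot -2 → sign −
signature = (1, 3, 0)

Answer: (1, 3, 0)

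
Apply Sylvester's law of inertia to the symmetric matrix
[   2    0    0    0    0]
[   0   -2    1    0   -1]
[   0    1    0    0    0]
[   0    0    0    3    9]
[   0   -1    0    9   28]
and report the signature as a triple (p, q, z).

step 0: pivot 2 → sign +
step 1: pivot -2 → sign −
step 2: pivot 1/2 → sign +
step 3: pivot 3 → sign +
step 4: pivot 1 → sign +
signature = (4, 1, 0)

Answer: (4, 1, 0)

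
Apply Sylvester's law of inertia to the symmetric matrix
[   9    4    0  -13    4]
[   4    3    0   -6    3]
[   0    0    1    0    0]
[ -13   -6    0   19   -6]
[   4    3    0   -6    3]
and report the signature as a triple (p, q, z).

Answer: (4, 0, 1)

Derivation:
step 0: pivot 9 → sign +
step 1: pivot 11/9 → sign +
step 2: pivot 1 → sign +
step 3: pivot 2/11 → sign +
step 4: row/col 4 already zero → sign 0
signature = (4, 0, 1)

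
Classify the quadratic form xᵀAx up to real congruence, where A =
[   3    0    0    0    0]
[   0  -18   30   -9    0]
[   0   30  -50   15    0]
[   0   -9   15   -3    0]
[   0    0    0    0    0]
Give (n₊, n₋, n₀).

Answer: (2, 1, 2)

Derivation:
step 0: pivot 3 → sign +
step 1: pivot -18 → sign −
step 2: pivot 3/2 → sign +
step 3: row/col 3 already zero → sign 0
step 4: row/col 4 already zero → sign 0
signature = (2, 1, 2)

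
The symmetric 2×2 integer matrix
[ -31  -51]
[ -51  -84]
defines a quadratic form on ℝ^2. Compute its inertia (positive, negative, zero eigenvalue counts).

Answer: (0, 2, 0)

Derivation:
step 0: pivot -31 → sign −
step 1: pivot -3/31 → sign −
signature = (0, 2, 0)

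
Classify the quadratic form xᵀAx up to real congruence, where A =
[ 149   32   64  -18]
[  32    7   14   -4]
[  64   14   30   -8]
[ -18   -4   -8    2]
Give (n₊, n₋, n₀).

Answer: (3, 1, 0)

Derivation:
step 0: pivot 149 → sign +
step 1: pivot 19/149 → sign +
step 2: pivot 2 → sign +
step 3: pivot -6/19 → sign −
signature = (3, 1, 0)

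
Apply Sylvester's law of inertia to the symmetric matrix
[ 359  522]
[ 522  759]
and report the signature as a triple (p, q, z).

step 0: pivot 359 → sign +
step 1: pivot -3/359 → sign −
signature = (1, 1, 0)

Answer: (1, 1, 0)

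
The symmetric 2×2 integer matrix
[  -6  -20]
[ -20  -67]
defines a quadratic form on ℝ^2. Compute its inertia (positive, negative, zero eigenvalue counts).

Answer: (0, 2, 0)

Derivation:
step 0: pivot -6 → sign −
step 1: pivot -1/3 → sign −
signature = (0, 2, 0)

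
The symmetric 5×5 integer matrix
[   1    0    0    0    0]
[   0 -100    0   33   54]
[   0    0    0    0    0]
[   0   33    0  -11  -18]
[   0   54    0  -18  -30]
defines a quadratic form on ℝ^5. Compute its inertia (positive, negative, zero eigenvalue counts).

step 0: pivot 1 → sign +
step 1: pivot -100 → sign −
step 2: pivot -11/100 → sign −
step 3: pivot -6/11 → sign −
step 4: row/col 4 already zero → sign 0
signature = (1, 3, 1)

Answer: (1, 3, 1)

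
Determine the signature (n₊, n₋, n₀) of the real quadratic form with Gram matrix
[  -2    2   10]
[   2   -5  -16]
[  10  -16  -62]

step 0: pivot -2 → sign −
step 1: pivot -3 → sign −
step 2: row/col 2 already zero → sign 0
signature = (0, 2, 1)

Answer: (0, 2, 1)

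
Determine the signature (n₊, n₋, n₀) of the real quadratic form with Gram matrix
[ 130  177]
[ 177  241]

Answer: (2, 0, 0)

Derivation:
step 0: pivot 130 → sign +
step 1: pivot 1/130 → sign +
signature = (2, 0, 0)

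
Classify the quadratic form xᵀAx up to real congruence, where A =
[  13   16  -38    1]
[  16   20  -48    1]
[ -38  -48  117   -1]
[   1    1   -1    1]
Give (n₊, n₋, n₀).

Answer: (3, 1, 0)

Derivation:
step 0: pivot 13 → sign +
step 1: pivot 4/13 → sign +
step 2: pivot 1 → sign +
step 3: pivot -1/4 → sign −
signature = (3, 1, 0)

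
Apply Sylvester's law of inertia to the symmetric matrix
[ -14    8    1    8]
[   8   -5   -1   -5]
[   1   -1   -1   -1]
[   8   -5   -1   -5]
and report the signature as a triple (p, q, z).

step 0: pivot -14 → sign −
step 1: pivot -3/7 → sign −
step 2: pivot -1/2 → sign −
step 3: row/col 3 already zero → sign 0
signature = (0, 3, 1)

Answer: (0, 3, 1)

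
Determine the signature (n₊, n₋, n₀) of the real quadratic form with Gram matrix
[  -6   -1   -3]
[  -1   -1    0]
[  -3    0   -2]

Answer: (0, 3, 0)

Derivation:
step 0: pivot -6 → sign −
step 1: pivot -5/6 → sign −
step 2: pivot -1/5 → sign −
signature = (0, 3, 0)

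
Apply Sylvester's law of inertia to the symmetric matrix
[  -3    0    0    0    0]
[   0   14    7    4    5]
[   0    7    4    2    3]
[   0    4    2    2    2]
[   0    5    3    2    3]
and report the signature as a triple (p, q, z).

Answer: (4, 1, 0)

Derivation:
step 0: pivot -3 → sign −
step 1: pivot 14 → sign +
step 2: pivot 1/2 → sign +
step 3: pivot 6/7 → sign +
step 4: pivot 1/3 → sign +
signature = (4, 1, 0)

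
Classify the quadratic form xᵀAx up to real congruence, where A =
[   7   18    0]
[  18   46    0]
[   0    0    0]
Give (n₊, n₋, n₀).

step 0: pivot 7 → sign +
step 1: pivot -2/7 → sign −
step 2: row/col 2 already zero → sign 0
signature = (1, 1, 1)

Answer: (1, 1, 1)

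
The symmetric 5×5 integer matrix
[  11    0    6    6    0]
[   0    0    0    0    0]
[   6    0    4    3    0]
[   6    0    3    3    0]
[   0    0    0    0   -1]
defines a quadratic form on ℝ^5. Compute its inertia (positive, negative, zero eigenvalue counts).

Answer: (2, 2, 1)

Derivation:
step 0: pivot 11 → sign +
step 1: pivot 8/11 → sign +
step 2: pivot -3/8 → sign −
step 3: pivot -1 → sign −
step 4: row/col 4 already zero → sign 0
signature = (2, 2, 1)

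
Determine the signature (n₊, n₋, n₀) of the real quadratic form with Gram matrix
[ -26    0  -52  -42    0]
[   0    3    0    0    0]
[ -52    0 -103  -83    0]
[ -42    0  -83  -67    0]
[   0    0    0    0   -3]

Answer: (2, 3, 0)

Derivation:
step 0: pivot -26 → sign −
step 1: pivot 3 → sign +
step 2: pivot 1 → sign +
step 3: pivot -2/13 → sign −
step 4: pivot -3 → sign −
signature = (2, 3, 0)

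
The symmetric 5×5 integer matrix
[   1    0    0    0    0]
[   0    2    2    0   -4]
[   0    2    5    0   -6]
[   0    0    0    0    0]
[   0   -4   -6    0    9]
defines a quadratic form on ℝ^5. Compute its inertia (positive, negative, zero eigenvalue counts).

step 0: pivot 1 → sign +
step 1: pivot 2 → sign +
step 2: pivot 3 → sign +
step 3: pivot -1/3 → sign −
step 4: row/col 4 already zero → sign 0
signature = (3, 1, 1)

Answer: (3, 1, 1)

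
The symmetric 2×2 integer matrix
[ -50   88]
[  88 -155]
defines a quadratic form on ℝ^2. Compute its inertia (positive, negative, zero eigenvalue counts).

Answer: (0, 2, 0)

Derivation:
step 0: pivot -50 → sign −
step 1: pivot -3/25 → sign −
signature = (0, 2, 0)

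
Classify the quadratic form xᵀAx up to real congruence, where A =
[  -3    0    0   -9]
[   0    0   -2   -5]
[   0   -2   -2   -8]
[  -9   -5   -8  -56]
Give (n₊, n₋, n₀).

step 0: pivot -3 → sign −
step 1: pivot -2 → sign −
step 2: pivot 2 → sign +
step 3: pivot -3/2 → sign −
signature = (1, 3, 0)

Answer: (1, 3, 0)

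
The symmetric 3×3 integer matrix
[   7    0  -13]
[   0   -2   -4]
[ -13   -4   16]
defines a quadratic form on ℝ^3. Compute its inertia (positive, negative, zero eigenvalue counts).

step 0: pivot 7 → sign +
step 1: pivot -2 → sign −
step 2: pivot -1/7 → sign −
signature = (1, 2, 0)

Answer: (1, 2, 0)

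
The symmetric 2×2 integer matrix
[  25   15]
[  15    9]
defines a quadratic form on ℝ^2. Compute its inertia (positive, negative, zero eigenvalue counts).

step 0: pivot 25 → sign +
step 1: row/col 1 already zero → sign 0
signature = (1, 0, 1)

Answer: (1, 0, 1)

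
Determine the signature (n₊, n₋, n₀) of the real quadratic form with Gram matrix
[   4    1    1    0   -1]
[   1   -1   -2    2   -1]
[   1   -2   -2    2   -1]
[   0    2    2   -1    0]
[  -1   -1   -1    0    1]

Answer: (4, 1, 0)

Derivation:
step 0: pivot 4 → sign +
step 1: pivot -5/4 → sign −
step 2: pivot 9/5 → sign +
step 3: pivot 7/9 → sign +
step 4: pivot 3/7 → sign +
signature = (4, 1, 0)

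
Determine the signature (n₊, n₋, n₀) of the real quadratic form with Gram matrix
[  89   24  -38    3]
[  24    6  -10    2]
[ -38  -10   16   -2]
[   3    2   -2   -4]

Answer: (1, 3, 0)

Derivation:
step 0: pivot 89 → sign +
step 1: pivot -42/89 → sign −
step 2: pivot -2/21 → sign −
step 3: pivot -1 → sign −
signature = (1, 3, 0)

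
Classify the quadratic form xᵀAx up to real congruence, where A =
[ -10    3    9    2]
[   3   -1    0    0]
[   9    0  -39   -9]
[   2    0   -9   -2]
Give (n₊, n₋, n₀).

step 0: pivot -10 → sign −
step 1: pivot -1/10 → sign −
step 2: pivot 42 → sign +
step 3: pivot 1/14 → sign +
signature = (2, 2, 0)

Answer: (2, 2, 0)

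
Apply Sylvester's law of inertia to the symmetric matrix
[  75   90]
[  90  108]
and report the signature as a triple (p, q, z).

step 0: pivot 75 → sign +
step 1: row/col 1 already zero → sign 0
signature = (1, 0, 1)

Answer: (1, 0, 1)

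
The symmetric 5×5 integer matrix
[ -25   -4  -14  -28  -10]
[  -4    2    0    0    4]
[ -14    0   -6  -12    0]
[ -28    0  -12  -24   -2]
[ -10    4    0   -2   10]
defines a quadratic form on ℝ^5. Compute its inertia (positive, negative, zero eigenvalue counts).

Answer: (2, 3, 0)

Derivation:
step 0: pivot -25 → sign −
step 1: pivot 66/25 → sign +
step 2: pivot -2/33 → sign −
step 3: pivot 14 → sign +
step 4: pivot -2/7 → sign −
signature = (2, 3, 0)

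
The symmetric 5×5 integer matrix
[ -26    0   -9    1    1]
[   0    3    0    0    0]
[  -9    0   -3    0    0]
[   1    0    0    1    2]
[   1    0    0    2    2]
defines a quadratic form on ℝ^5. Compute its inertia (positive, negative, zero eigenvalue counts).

Answer: (3, 2, 0)

Derivation:
step 0: pivot -26 → sign −
step 1: pivot 3 → sign +
step 2: pivot 3/26 → sign +
step 3: pivot 1 → sign +
step 4: pivot -1 → sign −
signature = (3, 2, 0)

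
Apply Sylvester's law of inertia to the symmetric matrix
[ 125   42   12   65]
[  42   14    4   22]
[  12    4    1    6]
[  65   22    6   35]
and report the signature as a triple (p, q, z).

Answer: (2, 2, 0)

Derivation:
step 0: pivot 125 → sign +
step 1: pivot -14/125 → sign −
step 2: pivot -1/7 → sign −
step 3: pivot 2 → sign +
signature = (2, 2, 0)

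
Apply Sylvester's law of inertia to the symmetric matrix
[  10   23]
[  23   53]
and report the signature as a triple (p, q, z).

Answer: (2, 0, 0)

Derivation:
step 0: pivot 10 → sign +
step 1: pivot 1/10 → sign +
signature = (2, 0, 0)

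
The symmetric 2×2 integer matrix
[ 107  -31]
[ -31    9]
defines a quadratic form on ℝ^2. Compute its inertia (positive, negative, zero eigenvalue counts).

step 0: pivot 107 → sign +
step 1: pivot 2/107 → sign +
signature = (2, 0, 0)

Answer: (2, 0, 0)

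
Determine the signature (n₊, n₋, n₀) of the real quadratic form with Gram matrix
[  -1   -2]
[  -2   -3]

step 0: pivot -1 → sign −
step 1: pivot 1 → sign +
signature = (1, 1, 0)

Answer: (1, 1, 0)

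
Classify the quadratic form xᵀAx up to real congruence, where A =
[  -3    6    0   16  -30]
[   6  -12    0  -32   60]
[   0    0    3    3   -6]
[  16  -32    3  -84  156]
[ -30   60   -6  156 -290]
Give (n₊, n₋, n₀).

Answer: (2, 2, 1)

Derivation:
step 0: pivot -3 → sign −
step 1: pivot 3 → sign +
step 2: pivot -5/3 → sign −
step 3: pivot 2/5 → sign +
step 4: row/col 4 already zero → sign 0
signature = (2, 2, 1)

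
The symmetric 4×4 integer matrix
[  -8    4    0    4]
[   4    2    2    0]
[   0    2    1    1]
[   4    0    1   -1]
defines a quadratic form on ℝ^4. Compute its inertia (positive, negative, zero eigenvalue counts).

step 0: pivot -8 → sign −
step 1: pivot 4 → sign +
step 2: row/col 2 already zero → sign 0
step 3: row/col 3 already zero → sign 0
signature = (1, 1, 2)

Answer: (1, 1, 2)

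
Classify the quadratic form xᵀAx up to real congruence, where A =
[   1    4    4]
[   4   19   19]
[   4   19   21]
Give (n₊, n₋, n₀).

Answer: (3, 0, 0)

Derivation:
step 0: pivot 1 → sign +
step 1: pivot 3 → sign +
step 2: pivot 2 → sign +
signature = (3, 0, 0)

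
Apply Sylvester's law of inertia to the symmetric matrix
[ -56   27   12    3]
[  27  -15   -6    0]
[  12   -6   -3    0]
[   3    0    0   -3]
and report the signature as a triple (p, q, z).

Answer: (0, 4, 0)

Derivation:
step 0: pivot -56 → sign −
step 1: pivot -111/56 → sign −
step 2: pivot -15/37 → sign −
step 3: pivot -6/5 → sign −
signature = (0, 4, 0)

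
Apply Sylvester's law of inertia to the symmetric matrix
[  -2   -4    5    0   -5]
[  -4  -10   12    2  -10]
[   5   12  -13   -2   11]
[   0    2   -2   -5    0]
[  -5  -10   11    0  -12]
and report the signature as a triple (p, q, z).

Answer: (1, 4, 0)

Derivation:
step 0: pivot -2 → sign −
step 1: pivot -2 → sign −
step 2: pivot 3/2 → sign +
step 3: pivot -3 → sign −
step 4: pivot -1 → sign −
signature = (1, 4, 0)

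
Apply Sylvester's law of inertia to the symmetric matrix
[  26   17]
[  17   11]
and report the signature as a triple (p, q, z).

Answer: (1, 1, 0)

Derivation:
step 0: pivot 26 → sign +
step 1: pivot -3/26 → sign −
signature = (1, 1, 0)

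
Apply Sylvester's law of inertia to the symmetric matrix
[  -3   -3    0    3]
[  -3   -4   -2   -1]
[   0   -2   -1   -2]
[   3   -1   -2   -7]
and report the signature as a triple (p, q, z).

step 0: pivot -3 → sign −
step 1: pivot -1 → sign −
step 2: pivot 3 → sign +
step 3: row/col 3 already zero → sign 0
signature = (1, 2, 1)

Answer: (1, 2, 1)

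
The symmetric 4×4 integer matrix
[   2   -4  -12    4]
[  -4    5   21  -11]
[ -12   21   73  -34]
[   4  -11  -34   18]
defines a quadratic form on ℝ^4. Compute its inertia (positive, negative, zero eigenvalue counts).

Answer: (3, 1, 0)

Derivation:
step 0: pivot 2 → sign +
step 1: pivot -3 → sign −
step 2: pivot 4 → sign +
step 3: pivot 3/4 → sign +
signature = (3, 1, 0)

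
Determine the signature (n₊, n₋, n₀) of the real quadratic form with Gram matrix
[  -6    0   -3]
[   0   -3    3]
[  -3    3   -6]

Answer: (0, 3, 0)

Derivation:
step 0: pivot -6 → sign −
step 1: pivot -3 → sign −
step 2: pivot -3/2 → sign −
signature = (0, 3, 0)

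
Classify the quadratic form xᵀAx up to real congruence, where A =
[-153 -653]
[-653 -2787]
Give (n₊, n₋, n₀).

Answer: (0, 2, 0)

Derivation:
step 0: pivot -153 → sign −
step 1: pivot -2/153 → sign −
signature = (0, 2, 0)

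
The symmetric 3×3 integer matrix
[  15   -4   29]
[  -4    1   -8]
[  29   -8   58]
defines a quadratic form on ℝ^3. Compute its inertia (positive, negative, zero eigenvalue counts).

step 0: pivot 15 → sign +
step 1: pivot -1/15 → sign −
step 2: pivot 3 → sign +
signature = (2, 1, 0)

Answer: (2, 1, 0)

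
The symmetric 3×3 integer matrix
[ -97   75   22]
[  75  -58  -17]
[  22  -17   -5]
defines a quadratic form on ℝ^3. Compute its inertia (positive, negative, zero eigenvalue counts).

step 0: pivot -97 → sign −
step 1: pivot -1/97 → sign −
step 2: row/col 2 already zero → sign 0
signature = (0, 2, 1)

Answer: (0, 2, 1)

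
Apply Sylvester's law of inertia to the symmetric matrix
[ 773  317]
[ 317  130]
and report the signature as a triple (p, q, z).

step 0: pivot 773 → sign +
step 1: pivot 1/773 → sign +
signature = (2, 0, 0)

Answer: (2, 0, 0)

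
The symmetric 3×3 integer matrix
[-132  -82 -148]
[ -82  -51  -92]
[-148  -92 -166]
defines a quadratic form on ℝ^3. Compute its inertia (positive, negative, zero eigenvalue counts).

Answer: (0, 2, 1)

Derivation:
step 0: pivot -132 → sign −
step 1: pivot -2/33 → sign −
step 2: row/col 2 already zero → sign 0
signature = (0, 2, 1)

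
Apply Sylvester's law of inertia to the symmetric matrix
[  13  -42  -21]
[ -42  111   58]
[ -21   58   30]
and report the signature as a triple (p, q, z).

Answer: (2, 1, 0)

Derivation:
step 0: pivot 13 → sign +
step 1: pivot -321/13 → sign −
step 2: pivot 1/321 → sign +
signature = (2, 1, 0)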